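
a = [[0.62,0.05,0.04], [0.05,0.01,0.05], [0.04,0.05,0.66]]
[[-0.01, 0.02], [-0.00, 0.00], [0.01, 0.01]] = a@[[-0.02, 0.03],[0.03, -0.04],[0.01, 0.01]]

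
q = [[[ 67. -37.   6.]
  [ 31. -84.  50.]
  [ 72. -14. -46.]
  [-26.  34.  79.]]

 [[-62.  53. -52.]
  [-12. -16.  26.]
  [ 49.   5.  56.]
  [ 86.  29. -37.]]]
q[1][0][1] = 53.0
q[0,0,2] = 6.0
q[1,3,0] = 86.0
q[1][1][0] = -12.0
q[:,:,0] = [[67.0, 31.0, 72.0, -26.0], [-62.0, -12.0, 49.0, 86.0]]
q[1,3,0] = 86.0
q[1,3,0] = 86.0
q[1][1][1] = -16.0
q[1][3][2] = -37.0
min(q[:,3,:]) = -37.0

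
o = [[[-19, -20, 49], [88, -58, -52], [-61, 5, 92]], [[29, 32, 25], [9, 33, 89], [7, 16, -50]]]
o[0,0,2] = 49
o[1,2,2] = -50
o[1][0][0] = 29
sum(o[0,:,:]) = 24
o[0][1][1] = -58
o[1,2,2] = -50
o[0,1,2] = -52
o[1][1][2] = 89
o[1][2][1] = 16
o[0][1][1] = -58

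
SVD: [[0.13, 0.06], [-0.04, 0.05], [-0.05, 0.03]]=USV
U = [[-0.95,-0.29], [0.17,-0.78], [0.27,-0.56]]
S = [0.15, 0.08]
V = [[-0.96, -0.27], [0.27, -0.96]]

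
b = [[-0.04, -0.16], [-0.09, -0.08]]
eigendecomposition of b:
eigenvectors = [[0.84, 0.75], [-0.54, 0.66]]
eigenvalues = [0.06, -0.18]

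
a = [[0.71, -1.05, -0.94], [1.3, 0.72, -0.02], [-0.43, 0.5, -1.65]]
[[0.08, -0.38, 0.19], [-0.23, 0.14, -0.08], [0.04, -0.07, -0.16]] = a @ [[-0.11, -0.02, 0.04],[-0.12, 0.24, -0.18],[-0.03, 0.12, 0.03]]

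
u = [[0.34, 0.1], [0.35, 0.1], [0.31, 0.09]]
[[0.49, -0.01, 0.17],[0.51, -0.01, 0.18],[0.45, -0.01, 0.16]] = u @ [[1.67, -0.04, 0.58], [-0.79, 0.02, -0.27]]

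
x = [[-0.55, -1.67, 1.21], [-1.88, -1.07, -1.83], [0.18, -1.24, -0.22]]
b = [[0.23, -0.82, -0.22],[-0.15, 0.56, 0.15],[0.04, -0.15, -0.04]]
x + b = [[-0.32, -2.49, 0.99], [-2.03, -0.51, -1.68], [0.22, -1.39, -0.26]]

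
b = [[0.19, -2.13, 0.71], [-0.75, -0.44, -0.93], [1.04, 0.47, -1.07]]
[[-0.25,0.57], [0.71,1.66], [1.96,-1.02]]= b @ [[0.72, -1.26],[-0.23, -0.55],[-1.23, -0.51]]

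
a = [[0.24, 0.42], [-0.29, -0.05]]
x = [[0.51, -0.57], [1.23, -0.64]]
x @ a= [[0.29, 0.24],  [0.48, 0.55]]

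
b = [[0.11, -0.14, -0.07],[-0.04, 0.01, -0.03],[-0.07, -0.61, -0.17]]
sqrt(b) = [[0.35+0.04j, -0.12+0.20j, (-0.07+0.09j)], [-0.05+0.02j, 0.24+0.12j, (-0.02+0.05j)], [(-0.03+0.16j), -0.51+0.87j, (0.08+0.36j)]]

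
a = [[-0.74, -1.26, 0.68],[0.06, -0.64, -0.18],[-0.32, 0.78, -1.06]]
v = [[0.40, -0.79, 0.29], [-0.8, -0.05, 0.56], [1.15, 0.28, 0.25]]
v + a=[[-0.34, -2.05, 0.97], [-0.74, -0.69, 0.38], [0.83, 1.06, -0.81]]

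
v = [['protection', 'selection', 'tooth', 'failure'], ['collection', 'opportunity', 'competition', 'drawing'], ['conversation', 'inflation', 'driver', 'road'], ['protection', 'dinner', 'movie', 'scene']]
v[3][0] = 'protection'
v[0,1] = 'selection'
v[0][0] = 'protection'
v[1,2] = 'competition'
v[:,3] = ['failure', 'drawing', 'road', 'scene']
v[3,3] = 'scene'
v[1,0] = 'collection'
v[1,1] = 'opportunity'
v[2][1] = 'inflation'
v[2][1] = 'inflation'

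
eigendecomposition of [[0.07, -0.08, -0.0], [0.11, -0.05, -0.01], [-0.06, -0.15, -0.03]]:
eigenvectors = [[-0.04+0.37j, (-0.04-0.37j), 0.08+0.00j], [(0.31+0.25j), (0.31-0.25j), 0.13+0.00j], [-0.84+0.00j, (-0.84-0j), 0.99+0.00j]]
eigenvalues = [(0.02+0.07j), (0.02-0.07j), (-0.05+0j)]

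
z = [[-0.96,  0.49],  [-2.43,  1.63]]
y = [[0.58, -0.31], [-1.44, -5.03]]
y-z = [[1.54, -0.8], [0.99, -6.66]]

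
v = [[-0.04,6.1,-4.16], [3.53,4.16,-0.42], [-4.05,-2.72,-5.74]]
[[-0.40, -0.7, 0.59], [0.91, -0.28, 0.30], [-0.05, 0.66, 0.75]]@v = [[-4.84, -6.96, -1.43], [-2.24, 3.57, -5.39], [-0.71, 0.4, -4.37]]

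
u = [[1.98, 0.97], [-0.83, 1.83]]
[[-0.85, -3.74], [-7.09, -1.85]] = u @ [[1.2, -1.14], [-3.33, -1.53]]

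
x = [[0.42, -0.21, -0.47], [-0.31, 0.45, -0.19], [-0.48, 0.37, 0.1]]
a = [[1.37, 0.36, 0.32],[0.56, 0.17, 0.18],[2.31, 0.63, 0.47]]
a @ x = [[0.31, -0.01, -0.68], [0.1, 0.03, -0.28], [0.55, -0.03, -1.16]]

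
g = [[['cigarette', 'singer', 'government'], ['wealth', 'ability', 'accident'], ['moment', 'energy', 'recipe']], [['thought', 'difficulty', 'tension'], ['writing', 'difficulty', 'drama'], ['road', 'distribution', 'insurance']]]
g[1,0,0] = 'thought'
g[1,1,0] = 'writing'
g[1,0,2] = 'tension'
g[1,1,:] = ['writing', 'difficulty', 'drama']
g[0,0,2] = 'government'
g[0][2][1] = 'energy'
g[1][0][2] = 'tension'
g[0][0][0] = 'cigarette'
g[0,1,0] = 'wealth'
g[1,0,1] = 'difficulty'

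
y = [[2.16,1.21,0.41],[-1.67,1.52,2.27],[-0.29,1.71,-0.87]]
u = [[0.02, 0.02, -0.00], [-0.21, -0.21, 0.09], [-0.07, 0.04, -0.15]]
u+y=[[2.18, 1.23, 0.41], [-1.88, 1.31, 2.36], [-0.36, 1.75, -1.02]]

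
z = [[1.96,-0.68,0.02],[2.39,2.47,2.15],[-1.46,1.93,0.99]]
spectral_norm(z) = 4.21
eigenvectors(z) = [[-0.2, -0.63, -0.28], [-0.54, -0.18, 0.69], [0.82, 0.76, 0.67]]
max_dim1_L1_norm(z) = 7.01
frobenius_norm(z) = 5.25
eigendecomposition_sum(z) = [[-0.03, 0.01, -0.02],[-0.08, 0.03, -0.06],[0.13, -0.04, 0.1]] + [[2.68,0.27,0.84],  [0.77,0.08,0.24],  [-3.24,-0.33,-1.02]] + [[-0.69, -0.96, -0.8], [1.71, 2.37, 1.97], [1.66, 2.30, 1.91]]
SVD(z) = [[-0.14, 0.63, 0.76], [-0.96, 0.1, -0.26], [-0.25, -0.77, 0.59]] @ diag([4.21385024586171, 3.133387628392461, 0.0429892508456653]) @ [[-0.52, -0.65, -0.55], [0.83, -0.53, -0.17], [-0.18, -0.54, 0.82]]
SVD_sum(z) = [[0.31,0.39,0.33], [2.12,2.63,2.21], [0.54,0.67,0.57]] + [[1.65, -1.05, -0.33], [0.27, -0.17, -0.05], [-2.0, 1.27, 0.4]] + [[-0.01, -0.02, 0.03], [0.0, 0.01, -0.01], [-0.00, -0.01, 0.02]]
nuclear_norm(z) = 7.39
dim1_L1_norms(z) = [2.66, 7.01, 4.38]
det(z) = 0.57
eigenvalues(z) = [0.09, 1.74, 3.59]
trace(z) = 5.42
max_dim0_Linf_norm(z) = 2.47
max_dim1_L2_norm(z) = 4.05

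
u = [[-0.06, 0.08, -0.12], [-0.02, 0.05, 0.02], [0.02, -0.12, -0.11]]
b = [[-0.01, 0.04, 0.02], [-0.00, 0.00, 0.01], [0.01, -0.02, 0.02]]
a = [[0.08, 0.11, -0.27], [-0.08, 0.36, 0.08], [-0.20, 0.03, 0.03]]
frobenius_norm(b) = 0.06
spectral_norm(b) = 0.05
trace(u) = -0.12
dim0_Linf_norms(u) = [0.06, 0.12, 0.12]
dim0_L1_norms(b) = [0.02, 0.06, 0.05]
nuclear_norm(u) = 0.33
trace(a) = 0.47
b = a @ u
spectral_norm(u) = 0.17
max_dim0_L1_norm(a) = 0.5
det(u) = -0.00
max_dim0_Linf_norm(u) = 0.12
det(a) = -0.02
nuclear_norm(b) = 0.08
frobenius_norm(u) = 0.23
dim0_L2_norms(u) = [0.07, 0.15, 0.16]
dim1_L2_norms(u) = [0.16, 0.06, 0.16]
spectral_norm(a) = 0.39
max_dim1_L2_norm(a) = 0.38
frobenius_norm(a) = 0.52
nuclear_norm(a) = 0.86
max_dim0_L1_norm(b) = 0.06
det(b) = 0.00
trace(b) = 0.01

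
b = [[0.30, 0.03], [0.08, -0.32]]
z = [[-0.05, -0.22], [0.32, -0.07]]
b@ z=[[-0.01, -0.07], [-0.11, 0.00]]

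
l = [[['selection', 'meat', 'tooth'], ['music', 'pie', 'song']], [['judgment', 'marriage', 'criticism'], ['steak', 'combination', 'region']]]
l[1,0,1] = 'marriage'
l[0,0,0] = 'selection'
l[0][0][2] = 'tooth'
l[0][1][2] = 'song'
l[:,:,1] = [['meat', 'pie'], ['marriage', 'combination']]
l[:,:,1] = [['meat', 'pie'], ['marriage', 'combination']]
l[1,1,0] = 'steak'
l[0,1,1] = 'pie'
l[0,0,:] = ['selection', 'meat', 'tooth']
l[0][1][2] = 'song'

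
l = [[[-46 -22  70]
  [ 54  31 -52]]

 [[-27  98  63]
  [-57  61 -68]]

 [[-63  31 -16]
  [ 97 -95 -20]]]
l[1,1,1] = 61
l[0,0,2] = 70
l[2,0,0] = -63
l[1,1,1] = 61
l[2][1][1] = -95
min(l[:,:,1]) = -95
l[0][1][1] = 31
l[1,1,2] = -68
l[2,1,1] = -95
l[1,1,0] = -57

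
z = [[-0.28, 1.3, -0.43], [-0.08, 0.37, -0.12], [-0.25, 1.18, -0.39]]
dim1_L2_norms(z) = [1.4, 0.4, 1.27]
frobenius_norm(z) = 1.93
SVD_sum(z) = [[-0.28, 1.3, -0.43], [-0.08, 0.37, -0.12], [-0.25, 1.18, -0.39]] + [[-0.00, -0.00, 0.00],[-0.0, -0.00, 0.0],[0.00, 0.00, -0.00]] + [[-0.0, -0.0, -0.0], [0.00, 0.0, 0.0], [0.0, 0.00, 0.00]]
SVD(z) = [[-0.72, -0.52, -0.45], [-0.21, -0.47, 0.86], [-0.66, 0.72, 0.23]] @ diag([1.9282077735069214, 0.0032279837454391117, 0.0020886139952733737]) @ [[0.20, -0.93, 0.31], [0.95, 0.1, -0.31], [0.26, 0.35, 0.9]]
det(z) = 0.00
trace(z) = -0.30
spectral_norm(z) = 1.93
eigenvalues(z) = [-0.3, -0.01, 0.01]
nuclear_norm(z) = 1.93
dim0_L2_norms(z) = [0.38, 1.79, 0.59]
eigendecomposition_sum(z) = [[-0.27, 1.29, -0.44],  [-0.08, 0.36, -0.12],  [-0.24, 1.16, -0.39]] + [[-0.00, -0.01, 0.01], [-0.00, -0.00, 0.00], [-0.0, -0.0, 0.0]] + [[-0.00,  0.02,  -0.00], [-0.00,  0.01,  -0.0], [-0.01,  0.03,  -0.0]]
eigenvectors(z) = [[-0.73, -0.95, -0.51], [-0.2, -0.25, -0.37], [-0.65, -0.16, -0.78]]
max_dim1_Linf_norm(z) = 1.3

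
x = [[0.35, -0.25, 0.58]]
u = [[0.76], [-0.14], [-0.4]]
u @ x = [[0.27, -0.19, 0.44],  [-0.05, 0.04, -0.08],  [-0.14, 0.1, -0.23]]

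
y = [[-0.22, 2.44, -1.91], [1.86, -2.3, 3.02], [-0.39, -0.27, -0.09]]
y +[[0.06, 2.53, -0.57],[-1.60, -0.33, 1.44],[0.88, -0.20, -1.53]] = [[-0.16, 4.97, -2.48],[0.26, -2.63, 4.46],[0.49, -0.47, -1.62]]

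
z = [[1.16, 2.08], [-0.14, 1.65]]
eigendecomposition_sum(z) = [[0.58+0.60j, 1.04-3.04j],  [(-0.07+0.2j), 0.82-0.12j]] + [[0.58-0.60j, (1.04+3.04j)], [(-0.07-0.2j), 0.82+0.12j]]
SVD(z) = [[0.84, 0.54], [0.54, -0.84]] @ diag([2.791027946210747, 0.790103160018122]) @ [[0.32,  0.95], [0.95,  -0.32]]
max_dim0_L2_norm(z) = 2.65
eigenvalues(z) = [(1.4+0.48j), (1.4-0.48j)]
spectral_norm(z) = 2.79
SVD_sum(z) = [[0.75, 2.22], [0.49, 1.44]] + [[0.41,-0.14], [-0.63,0.21]]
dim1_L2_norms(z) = [2.38, 1.66]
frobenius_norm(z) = 2.90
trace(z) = 2.81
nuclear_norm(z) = 3.58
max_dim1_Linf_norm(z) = 2.08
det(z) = 2.21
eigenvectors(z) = [[(0.97+0j),(0.97-0j)],[0.11+0.22j,(0.11-0.22j)]]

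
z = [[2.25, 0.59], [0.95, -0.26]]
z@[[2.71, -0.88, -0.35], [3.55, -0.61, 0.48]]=[[8.19, -2.34, -0.50], [1.65, -0.68, -0.46]]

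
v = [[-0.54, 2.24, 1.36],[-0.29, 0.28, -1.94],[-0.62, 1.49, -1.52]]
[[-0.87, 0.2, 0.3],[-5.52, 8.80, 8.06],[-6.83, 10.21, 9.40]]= v @ [[4.71, 1.62, 2.26], [-0.51, 3.11, 3.13], [2.07, -4.33, -4.04]]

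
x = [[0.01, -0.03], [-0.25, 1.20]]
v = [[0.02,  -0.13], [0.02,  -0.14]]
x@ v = [[-0.00, 0.0], [0.02, -0.14]]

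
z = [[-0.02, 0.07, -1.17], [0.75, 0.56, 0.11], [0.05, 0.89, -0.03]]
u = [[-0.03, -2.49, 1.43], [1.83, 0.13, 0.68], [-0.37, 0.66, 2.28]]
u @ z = [[-1.80,-0.12,-0.28], [0.09,0.81,-2.15], [0.62,2.37,0.44]]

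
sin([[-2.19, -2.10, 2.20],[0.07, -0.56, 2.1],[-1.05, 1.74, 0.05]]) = [[-2.02, 1.89, -1.64], [-0.81, -0.26, 1.24], [0.07, 1.78, -0.7]]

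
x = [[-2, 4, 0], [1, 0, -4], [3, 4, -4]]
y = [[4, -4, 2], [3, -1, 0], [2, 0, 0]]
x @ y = [[4, 4, -4], [-4, -4, 2], [16, -16, 6]]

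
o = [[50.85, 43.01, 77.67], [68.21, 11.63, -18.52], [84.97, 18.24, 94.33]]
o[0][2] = 77.67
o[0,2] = 77.67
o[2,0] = 84.97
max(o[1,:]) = 68.21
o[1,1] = 11.63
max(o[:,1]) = 43.01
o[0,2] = 77.67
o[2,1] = 18.24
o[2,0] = 84.97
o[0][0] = 50.85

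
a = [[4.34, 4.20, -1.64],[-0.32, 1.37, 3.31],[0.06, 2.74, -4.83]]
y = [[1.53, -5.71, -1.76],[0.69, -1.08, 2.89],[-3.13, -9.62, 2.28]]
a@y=[[14.67, -13.54, 0.76],[-9.9, -31.49, 12.07],[17.10, 43.16, -3.2]]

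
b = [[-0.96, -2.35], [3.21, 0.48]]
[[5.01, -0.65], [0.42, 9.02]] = b @ [[0.48, 2.95], [-2.33, -0.93]]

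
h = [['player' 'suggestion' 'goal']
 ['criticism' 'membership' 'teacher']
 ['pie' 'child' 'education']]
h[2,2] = 'education'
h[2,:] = ['pie', 'child', 'education']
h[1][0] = 'criticism'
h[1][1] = 'membership'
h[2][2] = 'education'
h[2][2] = 'education'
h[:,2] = ['goal', 'teacher', 'education']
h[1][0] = 'criticism'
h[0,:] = ['player', 'suggestion', 'goal']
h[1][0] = 'criticism'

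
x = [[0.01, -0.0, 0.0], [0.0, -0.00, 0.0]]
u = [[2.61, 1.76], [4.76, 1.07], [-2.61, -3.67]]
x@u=[[0.03, 0.02], [0.0, 0.0]]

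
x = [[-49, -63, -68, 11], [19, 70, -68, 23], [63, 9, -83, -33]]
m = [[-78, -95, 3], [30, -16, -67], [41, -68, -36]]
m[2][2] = -36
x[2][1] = 9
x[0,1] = -63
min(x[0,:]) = -68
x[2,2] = -83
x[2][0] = 63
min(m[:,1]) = -95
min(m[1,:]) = -67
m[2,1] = -68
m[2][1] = -68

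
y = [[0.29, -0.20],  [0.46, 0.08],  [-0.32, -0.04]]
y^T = [[0.29,0.46,-0.32], [-0.20,0.08,-0.04]]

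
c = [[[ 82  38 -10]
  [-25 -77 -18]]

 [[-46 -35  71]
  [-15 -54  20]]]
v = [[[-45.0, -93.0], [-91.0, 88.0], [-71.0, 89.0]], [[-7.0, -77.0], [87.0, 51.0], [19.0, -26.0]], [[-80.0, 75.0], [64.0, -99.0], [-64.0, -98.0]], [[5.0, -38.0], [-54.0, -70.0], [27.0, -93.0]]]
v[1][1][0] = 87.0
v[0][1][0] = -91.0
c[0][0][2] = -10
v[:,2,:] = [[-71.0, 89.0], [19.0, -26.0], [-64.0, -98.0], [27.0, -93.0]]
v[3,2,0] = 27.0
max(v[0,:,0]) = -45.0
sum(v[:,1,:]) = -24.0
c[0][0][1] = 38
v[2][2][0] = -64.0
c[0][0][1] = 38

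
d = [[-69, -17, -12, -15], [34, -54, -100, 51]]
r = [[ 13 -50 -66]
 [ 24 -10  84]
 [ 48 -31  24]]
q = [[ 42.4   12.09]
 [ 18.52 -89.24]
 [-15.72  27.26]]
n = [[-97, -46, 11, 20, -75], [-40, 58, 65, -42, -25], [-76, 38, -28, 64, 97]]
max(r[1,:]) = 84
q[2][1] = 27.26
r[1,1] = -10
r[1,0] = 24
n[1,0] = -40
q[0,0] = 42.4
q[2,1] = 27.26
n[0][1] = -46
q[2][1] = 27.26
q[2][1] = 27.26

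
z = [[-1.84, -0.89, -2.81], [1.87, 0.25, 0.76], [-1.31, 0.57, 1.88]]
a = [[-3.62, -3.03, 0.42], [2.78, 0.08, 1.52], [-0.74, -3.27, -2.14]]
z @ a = [[6.27, 14.69, 3.89], [-6.64, -8.13, -0.46], [4.94, -2.13, -3.71]]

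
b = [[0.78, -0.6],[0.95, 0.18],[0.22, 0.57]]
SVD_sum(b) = [[0.86, -0.17], [0.88, -0.17], [0.1, -0.02]] + [[-0.08, -0.43], [0.07, 0.35], [0.12, 0.59]]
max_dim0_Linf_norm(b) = 0.95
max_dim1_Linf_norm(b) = 0.95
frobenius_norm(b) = 1.51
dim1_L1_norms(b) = [1.38, 1.13, 0.79]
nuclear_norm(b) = 2.09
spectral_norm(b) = 1.26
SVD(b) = [[-0.70, 0.53],[-0.71, -0.43],[-0.08, -0.73]] @ diag([1.2621129250539977, 0.8268439782762175]) @ [[-0.98, 0.19],[-0.19, -0.98]]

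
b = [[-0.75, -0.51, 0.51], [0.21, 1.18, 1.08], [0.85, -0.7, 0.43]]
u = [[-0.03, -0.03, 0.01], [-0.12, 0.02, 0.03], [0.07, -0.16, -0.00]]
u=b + [[0.72, 0.48, -0.50], [-0.33, -1.16, -1.05], [-0.78, 0.54, -0.43]]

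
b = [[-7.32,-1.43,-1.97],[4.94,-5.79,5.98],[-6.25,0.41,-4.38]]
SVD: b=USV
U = [[-0.49, -0.68, -0.54], [0.66, -0.70, 0.28], [-0.57, -0.22, 0.79]]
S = [13.21, 6.02, 0.98]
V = [[0.79, -0.25, 0.56], [0.48, 0.82, -0.31], [0.38, -0.52, -0.77]]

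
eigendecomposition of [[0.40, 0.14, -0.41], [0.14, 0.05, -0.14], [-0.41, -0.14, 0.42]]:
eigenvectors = [[-0.68, -0.69, 0.24], [-0.24, 0.52, 0.82], [0.7, -0.5, 0.52]]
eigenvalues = [0.87, -0.0, 0.0]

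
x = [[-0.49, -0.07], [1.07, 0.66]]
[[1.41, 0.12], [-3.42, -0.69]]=x @ [[-2.78,-0.13], [-0.67,-0.83]]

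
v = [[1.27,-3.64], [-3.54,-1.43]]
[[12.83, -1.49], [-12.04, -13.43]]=v@[[4.23,3.18],[-2.05,1.52]]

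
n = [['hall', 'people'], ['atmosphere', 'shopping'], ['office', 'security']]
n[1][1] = 'shopping'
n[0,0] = 'hall'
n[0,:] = ['hall', 'people']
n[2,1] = 'security'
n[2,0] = 'office'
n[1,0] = 'atmosphere'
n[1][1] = 'shopping'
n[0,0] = 'hall'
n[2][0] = 'office'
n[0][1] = 'people'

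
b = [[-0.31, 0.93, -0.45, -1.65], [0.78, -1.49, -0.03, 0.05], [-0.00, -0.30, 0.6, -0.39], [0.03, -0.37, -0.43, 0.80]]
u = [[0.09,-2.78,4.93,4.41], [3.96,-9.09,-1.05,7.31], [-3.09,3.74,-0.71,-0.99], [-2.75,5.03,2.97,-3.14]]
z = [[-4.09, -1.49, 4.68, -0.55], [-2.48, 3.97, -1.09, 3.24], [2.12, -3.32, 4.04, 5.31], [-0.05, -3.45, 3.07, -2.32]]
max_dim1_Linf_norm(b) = 1.65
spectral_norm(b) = 2.38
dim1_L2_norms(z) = [6.42, 5.8, 7.75, 5.17]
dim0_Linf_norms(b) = [0.78, 1.49, 0.6, 1.65]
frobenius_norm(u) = 16.76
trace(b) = -0.40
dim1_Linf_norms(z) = [4.68, 3.97, 5.31, 3.45]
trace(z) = 1.60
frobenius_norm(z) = 12.71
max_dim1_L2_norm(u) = 12.36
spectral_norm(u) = 15.32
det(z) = 26.68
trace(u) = -12.85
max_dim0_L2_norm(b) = 1.88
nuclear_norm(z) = 21.73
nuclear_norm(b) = 4.76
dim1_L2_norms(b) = [1.97, 1.68, 0.78, 0.98]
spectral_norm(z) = 8.99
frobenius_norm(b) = 2.88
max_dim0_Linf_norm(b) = 1.65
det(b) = 0.45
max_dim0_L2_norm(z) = 6.99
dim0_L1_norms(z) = [8.74, 12.23, 12.88, 11.42]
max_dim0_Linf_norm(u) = 9.09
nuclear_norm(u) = 24.20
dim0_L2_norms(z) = [5.23, 6.4, 6.99, 6.66]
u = z @ b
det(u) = 12.64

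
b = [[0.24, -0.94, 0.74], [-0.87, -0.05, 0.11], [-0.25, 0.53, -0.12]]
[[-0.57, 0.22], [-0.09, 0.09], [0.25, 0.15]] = b @ [[0.05, -0.02], [0.45, 0.48], [-0.21, 0.92]]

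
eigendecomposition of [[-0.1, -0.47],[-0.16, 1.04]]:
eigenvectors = [[-0.99,0.36], [-0.13,-0.93]]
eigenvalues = [-0.16, 1.1]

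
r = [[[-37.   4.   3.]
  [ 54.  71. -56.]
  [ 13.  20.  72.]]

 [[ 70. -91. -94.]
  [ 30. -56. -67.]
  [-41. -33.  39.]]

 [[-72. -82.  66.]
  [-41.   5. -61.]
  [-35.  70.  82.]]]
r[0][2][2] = 72.0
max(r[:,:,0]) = 70.0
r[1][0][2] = -94.0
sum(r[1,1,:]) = -93.0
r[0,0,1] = 4.0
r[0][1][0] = 54.0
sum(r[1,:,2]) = -122.0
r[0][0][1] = 4.0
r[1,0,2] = -94.0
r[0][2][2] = 72.0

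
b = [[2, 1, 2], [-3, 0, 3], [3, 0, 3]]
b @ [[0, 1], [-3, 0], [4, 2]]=[[5, 6], [12, 3], [12, 9]]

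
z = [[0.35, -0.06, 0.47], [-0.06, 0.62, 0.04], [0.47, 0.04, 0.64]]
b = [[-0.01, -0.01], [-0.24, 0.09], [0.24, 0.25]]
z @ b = [[0.12,0.11], [-0.14,0.07], [0.14,0.16]]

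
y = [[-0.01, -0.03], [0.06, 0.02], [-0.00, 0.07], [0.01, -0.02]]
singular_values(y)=[0.08, 0.06]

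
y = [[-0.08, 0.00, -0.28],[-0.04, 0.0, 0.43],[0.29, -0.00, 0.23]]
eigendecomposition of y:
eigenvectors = [[0j,-0.40-0.14j,-0.40+0.14j],[(1+0j),(0.79+0j),(0.79-0j)],[0.00+0.00j,0.10+0.43j,0.10-0.43j]]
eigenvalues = [0j, (0.08+0.24j), (0.08-0.24j)]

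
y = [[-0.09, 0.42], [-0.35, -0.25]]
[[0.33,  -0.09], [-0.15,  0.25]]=y@ [[-0.12, -0.48], [0.76, -0.31]]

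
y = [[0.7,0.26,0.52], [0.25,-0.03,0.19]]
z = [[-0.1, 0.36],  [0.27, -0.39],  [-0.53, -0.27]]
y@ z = [[-0.28, 0.01], [-0.13, 0.05]]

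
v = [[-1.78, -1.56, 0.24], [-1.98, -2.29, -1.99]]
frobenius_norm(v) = 4.33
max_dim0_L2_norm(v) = 2.77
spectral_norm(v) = 4.12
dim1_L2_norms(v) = [2.38, 3.62]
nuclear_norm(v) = 5.46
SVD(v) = [[-0.5, -0.86], [-0.86, 0.50]] @ diag([4.122030701343416, 1.3390529852034616]) @ [[0.63, 0.67, 0.39], [0.40, 0.14, -0.90]]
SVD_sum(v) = [[-1.32, -1.39, -0.81], [-2.25, -2.39, -1.38]] + [[-0.46,-0.17,1.05],  [0.27,0.10,-0.61]]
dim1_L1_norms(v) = [3.58, 6.26]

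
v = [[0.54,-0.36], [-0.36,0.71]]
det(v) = 0.254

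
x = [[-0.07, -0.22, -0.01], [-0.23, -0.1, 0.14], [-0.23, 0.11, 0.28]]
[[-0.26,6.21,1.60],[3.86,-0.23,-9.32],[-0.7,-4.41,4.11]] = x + [[-0.19, 6.43, 1.61], [4.09, -0.13, -9.46], [-0.47, -4.52, 3.83]]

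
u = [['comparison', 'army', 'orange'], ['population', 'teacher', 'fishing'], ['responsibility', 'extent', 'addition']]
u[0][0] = 'comparison'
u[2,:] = ['responsibility', 'extent', 'addition']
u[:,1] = ['army', 'teacher', 'extent']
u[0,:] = ['comparison', 'army', 'orange']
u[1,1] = 'teacher'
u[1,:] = ['population', 'teacher', 'fishing']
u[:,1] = ['army', 'teacher', 'extent']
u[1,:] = ['population', 'teacher', 'fishing']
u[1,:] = ['population', 'teacher', 'fishing']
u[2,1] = 'extent'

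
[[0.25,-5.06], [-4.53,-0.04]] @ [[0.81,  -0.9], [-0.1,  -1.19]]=[[0.71, 5.80], [-3.67, 4.12]]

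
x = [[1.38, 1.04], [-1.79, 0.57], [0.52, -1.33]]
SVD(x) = [[-0.53, -0.68], [0.79, -0.2], [-0.29, 0.71]] @ diag([2.3266101450993757, 1.7723389158737846]) @ [[-0.99, 0.12],  [-0.12, -0.99]]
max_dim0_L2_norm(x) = 2.32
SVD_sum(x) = [[1.23, -0.15], [-1.83, 0.23], [0.67, -0.08]] + [[0.15, 1.19], [0.04, 0.34], [-0.15, -1.25]]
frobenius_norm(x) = 2.92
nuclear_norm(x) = 4.10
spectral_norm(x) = 2.33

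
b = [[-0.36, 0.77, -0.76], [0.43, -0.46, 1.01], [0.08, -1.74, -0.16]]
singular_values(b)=[2.06, 1.24, 0.0]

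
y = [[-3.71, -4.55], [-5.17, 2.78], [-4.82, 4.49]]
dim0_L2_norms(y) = [7.98, 6.97]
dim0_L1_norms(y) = [13.7, 11.82]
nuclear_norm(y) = 14.72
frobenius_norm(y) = 10.60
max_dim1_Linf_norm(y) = 5.17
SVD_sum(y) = [[-0.42, 0.29], [-4.83, 3.28], [-5.38, 3.66]] + [[-3.29, -4.84],  [-0.34, -0.5],  [0.56, 0.83]]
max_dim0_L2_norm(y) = 7.98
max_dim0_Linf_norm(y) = 5.17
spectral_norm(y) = 8.76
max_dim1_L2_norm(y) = 6.59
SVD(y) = [[-0.06,0.98],[-0.67,0.1],[-0.74,-0.17]] @ diag([8.759801591205555, 5.965088103516376]) @ [[0.83, -0.56], [-0.56, -0.83]]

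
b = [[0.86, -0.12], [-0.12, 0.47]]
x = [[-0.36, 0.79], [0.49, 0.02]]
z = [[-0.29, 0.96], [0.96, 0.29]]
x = b @ z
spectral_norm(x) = 0.89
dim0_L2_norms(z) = [1.0, 1.0]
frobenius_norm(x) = 1.00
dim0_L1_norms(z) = [1.25, 1.25]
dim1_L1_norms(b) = [0.98, 0.59]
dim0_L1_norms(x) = [0.85, 0.81]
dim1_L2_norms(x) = [0.87, 0.49]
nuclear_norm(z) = 2.01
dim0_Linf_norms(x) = [0.49, 0.79]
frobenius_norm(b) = 0.99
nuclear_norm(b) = 1.33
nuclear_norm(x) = 1.34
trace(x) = -0.34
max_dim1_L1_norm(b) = 0.98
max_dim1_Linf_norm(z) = 0.96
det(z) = -1.01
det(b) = 0.39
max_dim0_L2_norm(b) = 0.87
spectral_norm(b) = 0.89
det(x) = -0.39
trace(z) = 0.00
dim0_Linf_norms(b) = [0.86, 0.47]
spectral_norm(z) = 1.00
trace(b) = 1.33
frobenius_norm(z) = 1.42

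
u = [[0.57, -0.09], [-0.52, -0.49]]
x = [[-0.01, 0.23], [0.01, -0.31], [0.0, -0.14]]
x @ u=[[-0.13, -0.11],  [0.17, 0.15],  [0.07, 0.07]]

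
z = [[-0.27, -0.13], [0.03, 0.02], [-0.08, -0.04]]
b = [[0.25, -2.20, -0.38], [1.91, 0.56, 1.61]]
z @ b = [[-0.32, 0.52, -0.11], [0.05, -0.05, 0.02], [-0.1, 0.15, -0.03]]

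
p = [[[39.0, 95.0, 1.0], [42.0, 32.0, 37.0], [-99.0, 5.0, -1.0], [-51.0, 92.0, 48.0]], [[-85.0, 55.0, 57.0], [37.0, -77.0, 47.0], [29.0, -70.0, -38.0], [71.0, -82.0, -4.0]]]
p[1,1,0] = 37.0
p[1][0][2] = 57.0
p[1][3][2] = -4.0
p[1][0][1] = 55.0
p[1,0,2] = 57.0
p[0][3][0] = -51.0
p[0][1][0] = 42.0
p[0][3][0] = -51.0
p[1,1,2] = 47.0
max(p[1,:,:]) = 71.0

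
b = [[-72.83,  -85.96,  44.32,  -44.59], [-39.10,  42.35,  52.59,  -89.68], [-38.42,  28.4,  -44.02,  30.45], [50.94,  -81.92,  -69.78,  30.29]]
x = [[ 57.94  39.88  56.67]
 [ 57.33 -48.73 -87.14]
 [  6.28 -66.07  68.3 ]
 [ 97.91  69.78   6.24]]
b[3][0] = 50.94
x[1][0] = 57.33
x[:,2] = [56.67, -87.14, 68.3, 6.24]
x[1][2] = -87.14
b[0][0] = -72.83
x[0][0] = 57.94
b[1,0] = -39.1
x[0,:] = [57.94, 39.88, 56.67]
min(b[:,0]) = -72.83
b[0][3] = -44.59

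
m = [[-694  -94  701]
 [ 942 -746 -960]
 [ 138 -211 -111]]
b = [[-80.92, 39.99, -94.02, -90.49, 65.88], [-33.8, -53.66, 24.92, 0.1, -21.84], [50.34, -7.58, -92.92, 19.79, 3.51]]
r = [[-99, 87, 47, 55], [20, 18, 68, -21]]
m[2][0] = 138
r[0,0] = -99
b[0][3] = -90.49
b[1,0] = -33.8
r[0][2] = 47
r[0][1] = 87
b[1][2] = 24.92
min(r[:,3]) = -21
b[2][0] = 50.34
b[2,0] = 50.34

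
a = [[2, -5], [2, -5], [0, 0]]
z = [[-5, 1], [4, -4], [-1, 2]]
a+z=[[-3, -4], [6, -9], [-1, 2]]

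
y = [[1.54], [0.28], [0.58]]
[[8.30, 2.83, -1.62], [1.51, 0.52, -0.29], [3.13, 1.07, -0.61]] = y @ [[5.39,1.84,-1.05]]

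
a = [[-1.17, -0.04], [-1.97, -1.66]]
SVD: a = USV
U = [[-0.36,-0.93], [-0.93,0.36]]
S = [2.75, 0.68]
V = [[0.82, 0.57], [0.57, -0.82]]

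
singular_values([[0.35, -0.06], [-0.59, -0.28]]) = [0.72, 0.19]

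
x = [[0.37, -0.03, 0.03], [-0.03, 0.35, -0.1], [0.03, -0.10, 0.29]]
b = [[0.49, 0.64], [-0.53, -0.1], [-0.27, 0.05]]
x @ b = [[0.19, 0.24],[-0.17, -0.06],[-0.01, 0.04]]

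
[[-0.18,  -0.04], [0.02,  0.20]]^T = [[-0.18, 0.02], [-0.04, 0.20]]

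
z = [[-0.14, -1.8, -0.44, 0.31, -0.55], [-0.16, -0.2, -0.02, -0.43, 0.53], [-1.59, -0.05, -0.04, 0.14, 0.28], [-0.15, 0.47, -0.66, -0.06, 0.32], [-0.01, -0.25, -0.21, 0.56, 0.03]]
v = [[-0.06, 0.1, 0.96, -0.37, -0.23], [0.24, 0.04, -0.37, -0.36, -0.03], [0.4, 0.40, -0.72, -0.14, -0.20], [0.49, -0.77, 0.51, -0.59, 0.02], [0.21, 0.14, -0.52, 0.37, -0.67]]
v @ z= [[-1.48, -0.08, 0.28, -0.03, 0.23], [0.60, -0.58, 0.15, 0.01, -0.33], [1.05, -0.78, -0.02, -0.25, -0.26], [-0.67, -1.04, 0.16, 0.6, -0.72], [0.73, -0.04, -0.18, -0.47, -0.09]]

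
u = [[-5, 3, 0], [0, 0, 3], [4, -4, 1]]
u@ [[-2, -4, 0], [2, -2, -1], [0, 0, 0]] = [[16, 14, -3], [0, 0, 0], [-16, -8, 4]]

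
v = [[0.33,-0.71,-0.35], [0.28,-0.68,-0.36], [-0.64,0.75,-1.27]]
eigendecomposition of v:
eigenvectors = [[0.89, 0.37, 0.69],[0.42, 0.38, 0.72],[-0.19, 0.85, 0.12]]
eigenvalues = [0.06, -1.21, -0.47]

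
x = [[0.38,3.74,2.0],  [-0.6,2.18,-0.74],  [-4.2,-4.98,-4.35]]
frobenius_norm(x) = 9.23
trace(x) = -1.79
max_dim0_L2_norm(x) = 6.6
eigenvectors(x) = [[(-0.5-0.33j), (-0.5+0.33j), (-0.41+0j)],  [0.07-0.01j, 0.07+0.01j, -0.61+0.00j],  [0.80+0.00j, (0.8-0j), 0.68+0.00j]]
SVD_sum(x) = [[1.72, 2.85, 2.11], [0.4, 0.66, 0.49], [-3.4, -5.61, -4.15]] + [[-0.95,1.00,-0.57], [-1.35,1.42,-0.81], [-0.64,0.68,-0.39]] + [[-0.39, -0.11, 0.47], [0.35, 0.1, -0.42], [-0.16, -0.04, 0.19]]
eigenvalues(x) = [(-2.2+1.81j), (-2.2-1.81j), (2.61+0j)]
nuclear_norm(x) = 12.41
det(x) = 21.15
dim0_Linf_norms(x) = [4.2, 4.98, 4.35]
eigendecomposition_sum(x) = [[0.23+2.57j, 1.08-0.06j, (1.09+1.49j)], [(-0.25-0.21j), (-0.09+0.1j), -0.23-0.04j], [-2.16-2.72j, -1.17+0.86j, (-2.33-0.86j)]] + [[0.23-2.57j,1.08+0.06j,1.09-1.49j], [(-0.25+0.21j),(-0.09-0.1j),(-0.23+0.04j)], [(-2.16+2.72j),-1.17-0.86j,-2.33+0.86j]] + [[(-0.07-0j), 1.59+0.00j, -0.19-0.00j], [-0.11-0.00j, (2.36+0j), -0.28-0.00j], [(0.12+0j), (-2.65-0j), (0.32+0j)]]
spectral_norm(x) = 8.75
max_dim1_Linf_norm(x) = 4.98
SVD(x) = [[-0.45, -0.54, 0.71],  [-0.10, -0.76, -0.64],  [0.89, -0.36, 0.29]] @ diag([8.754433892551631, 2.786250254549457, 0.8669467918888171]) @ [[-0.44, -0.72, -0.53], [0.64, -0.67, 0.38], [-0.63, -0.17, 0.75]]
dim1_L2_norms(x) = [4.26, 2.38, 7.83]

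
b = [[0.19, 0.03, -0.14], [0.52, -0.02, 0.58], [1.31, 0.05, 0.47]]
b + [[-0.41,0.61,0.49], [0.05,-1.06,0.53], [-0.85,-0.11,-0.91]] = [[-0.22, 0.64, 0.35], [0.57, -1.08, 1.11], [0.46, -0.06, -0.44]]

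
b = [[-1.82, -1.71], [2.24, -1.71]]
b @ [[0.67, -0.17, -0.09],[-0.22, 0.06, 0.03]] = [[-0.84, 0.21, 0.11],  [1.88, -0.48, -0.25]]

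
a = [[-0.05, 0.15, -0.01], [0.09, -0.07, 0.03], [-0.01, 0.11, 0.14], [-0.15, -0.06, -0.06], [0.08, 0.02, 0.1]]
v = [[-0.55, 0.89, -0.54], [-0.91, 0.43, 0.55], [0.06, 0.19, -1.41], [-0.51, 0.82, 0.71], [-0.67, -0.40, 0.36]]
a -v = [[0.5, -0.74, 0.53], [1.0, -0.50, -0.52], [-0.07, -0.08, 1.55], [0.36, -0.88, -0.77], [0.75, 0.42, -0.26]]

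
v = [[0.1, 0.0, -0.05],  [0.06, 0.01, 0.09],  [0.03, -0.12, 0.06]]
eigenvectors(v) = [[0.91+0.00j, -0.14-0.23j, -0.14+0.23j],[(0.33+0j), -0.22+0.61j, -0.22-0.61j],[(-0.23+0j), -0.71+0.00j, (-0.71-0j)]]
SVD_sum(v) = [[0.00, -0.01, 0.01],[0.03, -0.05, 0.05],[0.05, -0.08, 0.08]] + [[0.1,0.03,-0.04], [0.02,0.01,-0.01], [-0.02,-0.01,0.01]] + [[-0.00, -0.02, -0.02], [0.01, 0.05, 0.05], [-0.00, -0.03, -0.03]]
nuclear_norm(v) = 0.35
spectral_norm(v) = 0.15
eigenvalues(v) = [(0.11+0j), (0.03+0.11j), (0.03-0.11j)]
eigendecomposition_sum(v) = [[(0.09+0j), 0.03-0.00j, (-0.03+0j)], [0.03+0.00j, 0.01-0.00j, (-0.01+0j)], [-0.02-0.00j, (-0.01+0j), 0.01+0.00j]] + [[0.00+0.01j, (-0.02-0.01j), (-0.01+0.02j)], [(0.01-0.02j), -0.00+0.05j, 0.05-0.01j], [0.03+0.01j, (-0.06+0.02j), (0.03+0.05j)]] + [[0.00-0.01j, (-0.02+0.01j), -0.01-0.02j], [(0.01+0.02j), -0.00-0.05j, 0.05+0.01j], [(0.03-0.01j), -0.06-0.02j, (0.03-0.05j)]]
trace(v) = 0.17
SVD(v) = [[-0.08,0.96,0.28], [-0.5,0.21,-0.84], [-0.86,-0.20,0.46]] @ diag([0.14959324462361034, 0.1132422518471583, 0.08943183750525009]) @ [[-0.42, 0.66, -0.62], [0.90, 0.23, -0.37], [-0.1, -0.72, -0.69]]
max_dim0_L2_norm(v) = 0.12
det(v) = 0.00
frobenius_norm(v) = 0.21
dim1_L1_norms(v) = [0.15, 0.16, 0.21]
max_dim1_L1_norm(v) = 0.21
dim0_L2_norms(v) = [0.12, 0.12, 0.12]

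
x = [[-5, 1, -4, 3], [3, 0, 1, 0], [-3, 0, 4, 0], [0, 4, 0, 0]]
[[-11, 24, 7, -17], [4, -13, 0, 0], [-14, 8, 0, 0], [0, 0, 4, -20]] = x@[[2, -4, 0, 0], [0, 0, 1, -5], [-2, -1, 0, 0], [-3, 0, 2, -4]]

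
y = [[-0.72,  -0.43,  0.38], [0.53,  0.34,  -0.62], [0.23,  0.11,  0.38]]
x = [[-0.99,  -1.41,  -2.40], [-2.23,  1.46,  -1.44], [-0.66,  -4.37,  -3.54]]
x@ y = [[-0.59, -0.32, -0.41], [2.05, 1.3, -2.30], [-2.66, -1.59, 1.11]]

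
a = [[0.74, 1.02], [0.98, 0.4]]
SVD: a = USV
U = [[-0.78, -0.63], [-0.63, 0.78]]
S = [1.58, 0.44]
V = [[-0.75, -0.66], [0.66, -0.75]]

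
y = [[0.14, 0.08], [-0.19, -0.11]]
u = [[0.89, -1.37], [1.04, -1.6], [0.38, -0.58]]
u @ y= [[0.38, 0.22], [0.45, 0.26], [0.16, 0.09]]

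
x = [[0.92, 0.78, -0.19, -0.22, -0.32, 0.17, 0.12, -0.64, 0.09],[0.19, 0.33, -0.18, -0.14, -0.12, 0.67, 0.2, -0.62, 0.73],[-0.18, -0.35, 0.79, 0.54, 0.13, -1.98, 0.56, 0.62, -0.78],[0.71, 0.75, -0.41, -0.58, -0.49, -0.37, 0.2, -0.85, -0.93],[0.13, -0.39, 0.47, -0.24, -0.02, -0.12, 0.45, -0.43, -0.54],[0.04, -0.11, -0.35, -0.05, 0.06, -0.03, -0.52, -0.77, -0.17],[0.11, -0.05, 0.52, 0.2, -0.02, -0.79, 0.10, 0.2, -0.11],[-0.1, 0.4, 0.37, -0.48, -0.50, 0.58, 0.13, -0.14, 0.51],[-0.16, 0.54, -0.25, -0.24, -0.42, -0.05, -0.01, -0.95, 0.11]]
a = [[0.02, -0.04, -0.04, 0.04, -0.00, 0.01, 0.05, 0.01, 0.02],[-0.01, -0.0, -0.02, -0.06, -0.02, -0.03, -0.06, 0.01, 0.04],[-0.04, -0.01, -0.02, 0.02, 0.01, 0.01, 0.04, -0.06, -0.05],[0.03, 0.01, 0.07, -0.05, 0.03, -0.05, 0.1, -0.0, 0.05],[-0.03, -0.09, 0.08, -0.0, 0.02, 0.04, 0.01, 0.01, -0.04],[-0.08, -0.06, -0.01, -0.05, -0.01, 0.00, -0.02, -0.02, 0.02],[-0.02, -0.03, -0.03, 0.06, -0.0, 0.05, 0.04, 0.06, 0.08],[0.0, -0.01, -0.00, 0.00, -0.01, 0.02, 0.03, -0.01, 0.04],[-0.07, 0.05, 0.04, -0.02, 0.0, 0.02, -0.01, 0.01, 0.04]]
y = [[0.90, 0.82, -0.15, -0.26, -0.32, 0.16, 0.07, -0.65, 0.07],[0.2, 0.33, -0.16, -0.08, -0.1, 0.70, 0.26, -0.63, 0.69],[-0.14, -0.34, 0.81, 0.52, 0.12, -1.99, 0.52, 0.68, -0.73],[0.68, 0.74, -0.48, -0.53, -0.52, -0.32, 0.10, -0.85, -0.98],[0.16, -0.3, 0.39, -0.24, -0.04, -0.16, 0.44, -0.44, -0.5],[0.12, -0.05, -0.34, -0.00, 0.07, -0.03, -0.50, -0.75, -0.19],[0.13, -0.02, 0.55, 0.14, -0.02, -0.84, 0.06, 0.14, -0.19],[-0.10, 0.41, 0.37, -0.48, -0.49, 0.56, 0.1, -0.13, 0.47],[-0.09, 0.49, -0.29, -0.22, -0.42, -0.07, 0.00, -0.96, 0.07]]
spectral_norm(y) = 3.18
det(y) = 0.00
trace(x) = 1.48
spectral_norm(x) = 3.19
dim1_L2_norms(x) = [1.45, 1.27, 2.51, 1.89, 1.07, 1.02, 1.01, 1.19, 1.24]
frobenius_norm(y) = 4.42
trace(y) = 1.44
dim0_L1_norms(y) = [2.52, 3.5, 3.54, 2.47, 2.1, 4.83, 2.05, 5.23, 3.89]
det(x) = -0.00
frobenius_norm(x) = 4.44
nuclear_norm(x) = 9.92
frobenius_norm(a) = 0.35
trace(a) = 0.04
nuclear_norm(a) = 0.87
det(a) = 0.00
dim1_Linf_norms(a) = [0.05, 0.06, 0.06, 0.1, 0.09, 0.08, 0.08, 0.04, 0.07]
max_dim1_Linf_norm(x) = 1.98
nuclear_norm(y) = 9.76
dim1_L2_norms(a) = [0.09, 0.1, 0.1, 0.16, 0.14, 0.12, 0.14, 0.06, 0.11]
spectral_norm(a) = 0.17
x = a + y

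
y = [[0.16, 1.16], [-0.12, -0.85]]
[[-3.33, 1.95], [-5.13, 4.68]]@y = [[-0.77, -5.52], [-1.38, -9.93]]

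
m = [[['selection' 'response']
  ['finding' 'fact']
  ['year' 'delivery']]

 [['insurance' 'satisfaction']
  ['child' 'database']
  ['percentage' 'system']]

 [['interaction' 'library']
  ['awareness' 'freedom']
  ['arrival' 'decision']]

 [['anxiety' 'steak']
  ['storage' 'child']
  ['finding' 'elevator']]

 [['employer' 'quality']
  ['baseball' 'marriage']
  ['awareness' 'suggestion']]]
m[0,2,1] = 'delivery'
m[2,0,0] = 'interaction'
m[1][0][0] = 'insurance'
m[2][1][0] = 'awareness'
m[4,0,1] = 'quality'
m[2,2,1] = 'decision'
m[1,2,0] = 'percentage'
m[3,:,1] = ['steak', 'child', 'elevator']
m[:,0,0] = ['selection', 'insurance', 'interaction', 'anxiety', 'employer']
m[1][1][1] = 'database'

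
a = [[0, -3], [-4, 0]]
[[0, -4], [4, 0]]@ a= [[16, 0], [0, -12]]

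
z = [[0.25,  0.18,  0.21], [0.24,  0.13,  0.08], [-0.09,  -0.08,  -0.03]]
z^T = [[0.25, 0.24, -0.09], [0.18, 0.13, -0.08], [0.21, 0.08, -0.03]]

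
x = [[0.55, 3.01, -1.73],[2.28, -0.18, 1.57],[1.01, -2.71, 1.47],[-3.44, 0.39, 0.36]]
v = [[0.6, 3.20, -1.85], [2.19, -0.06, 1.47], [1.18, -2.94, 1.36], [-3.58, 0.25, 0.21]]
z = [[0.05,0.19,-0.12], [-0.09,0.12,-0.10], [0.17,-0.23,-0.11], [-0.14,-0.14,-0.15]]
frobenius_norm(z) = 0.49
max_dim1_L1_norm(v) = 5.65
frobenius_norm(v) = 6.77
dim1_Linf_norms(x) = [3.01, 2.28, 2.71, 3.44]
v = z + x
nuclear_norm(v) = 10.62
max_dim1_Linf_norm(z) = 0.23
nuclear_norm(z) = 0.83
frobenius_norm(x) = 6.53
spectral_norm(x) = 4.99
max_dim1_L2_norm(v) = 3.74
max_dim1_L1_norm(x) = 5.29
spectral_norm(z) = 0.36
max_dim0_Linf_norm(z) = 0.23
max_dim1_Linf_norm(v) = 3.58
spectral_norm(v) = 5.16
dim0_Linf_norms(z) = [0.17, 0.23, 0.15]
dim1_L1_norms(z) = [0.36, 0.31, 0.51, 0.43]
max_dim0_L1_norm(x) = 7.28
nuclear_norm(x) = 10.33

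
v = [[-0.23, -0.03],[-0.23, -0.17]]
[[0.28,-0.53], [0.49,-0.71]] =v @ [[-1.02, 2.12],[-1.51, 1.31]]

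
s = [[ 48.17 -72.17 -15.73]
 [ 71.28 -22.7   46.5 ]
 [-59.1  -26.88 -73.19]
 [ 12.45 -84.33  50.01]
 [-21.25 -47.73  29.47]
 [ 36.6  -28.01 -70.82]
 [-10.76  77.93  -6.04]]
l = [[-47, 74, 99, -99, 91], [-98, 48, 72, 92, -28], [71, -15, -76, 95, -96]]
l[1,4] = -28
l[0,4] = 91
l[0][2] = 99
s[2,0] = -59.1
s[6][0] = -10.76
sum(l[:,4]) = -33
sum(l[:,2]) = 95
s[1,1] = -22.7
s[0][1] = -72.17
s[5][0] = 36.6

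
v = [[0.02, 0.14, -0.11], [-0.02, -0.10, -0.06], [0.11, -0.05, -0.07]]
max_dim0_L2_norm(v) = 0.18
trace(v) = -0.15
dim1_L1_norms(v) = [0.27, 0.18, 0.23]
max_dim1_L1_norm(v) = 0.27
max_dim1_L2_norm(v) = 0.18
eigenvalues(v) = [0.13j, -0.13j, (-0.15+0j)]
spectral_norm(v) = 0.19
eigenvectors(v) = [[-0.77+0.00j, -0.77-0.00j, -0.16+0.00j], [(-0.05-0.26j), (-0.05+0.26j), 0.72+0.00j], [(-0.2+0.54j), -0.20-0.54j, 0.67+0.00j]]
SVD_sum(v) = [[0.03,0.15,-0.08], [-0.01,-0.06,0.03], [0.00,0.0,-0.00]] + [[0.01, -0.01, -0.02], [0.04, -0.03, -0.05], [0.08, -0.06, -0.09]] + [[-0.02, -0.0, -0.01], [-0.05, -0.01, -0.04], [0.03, 0.01, 0.02]]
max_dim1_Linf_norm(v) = 0.14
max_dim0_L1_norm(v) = 0.29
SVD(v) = [[-0.94, 0.16, 0.30], [0.34, 0.48, 0.81], [-0.02, 0.86, -0.51]] @ diag([0.18709225452318173, 0.15477055583808416, 0.0815019223270438]) @ [[-0.15,-0.88,0.45], [0.57,-0.45,-0.69], [-0.81,-0.15,-0.57]]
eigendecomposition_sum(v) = [[(0.01+0.06j), (0.06+0.01j), (-0.06+0j)], [-0.02+0.01j, 0.02j, -0.01-0.02j], [0.05+0.01j, 0.02-0.04j, -0.01+0.04j]] + [[0.01-0.06j,0.06-0.01j,(-0.06-0j)], [-0.02-0.01j,-0.02j,-0.01+0.02j], [(0.05-0.01j),(0.02+0.04j),(-0.01-0.04j)]] + [[(-0+0j), 0.02+0.00j, 0.01-0.00j],  [(0.02-0j), -0.10-0.00j, (-0.05+0j)],  [(0.02-0j), -0.09-0.00j, -0.05+0.00j]]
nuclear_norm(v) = 0.42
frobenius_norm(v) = 0.26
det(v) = -0.00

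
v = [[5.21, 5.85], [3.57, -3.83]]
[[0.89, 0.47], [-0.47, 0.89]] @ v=[[6.31,3.41], [0.73,-6.16]]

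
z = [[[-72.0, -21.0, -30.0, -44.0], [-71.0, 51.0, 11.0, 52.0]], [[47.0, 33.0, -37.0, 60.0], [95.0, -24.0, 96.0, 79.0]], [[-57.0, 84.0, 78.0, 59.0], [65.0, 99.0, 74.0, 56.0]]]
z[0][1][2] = 11.0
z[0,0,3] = -44.0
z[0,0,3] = -44.0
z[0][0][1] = -21.0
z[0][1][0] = -71.0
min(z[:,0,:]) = -72.0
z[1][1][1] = -24.0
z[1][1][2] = 96.0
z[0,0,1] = -21.0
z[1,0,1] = 33.0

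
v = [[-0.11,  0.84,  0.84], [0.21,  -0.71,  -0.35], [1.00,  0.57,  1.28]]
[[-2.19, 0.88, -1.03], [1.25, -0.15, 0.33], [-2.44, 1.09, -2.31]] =v @ [[0.27, -0.81, -0.63], [-0.82, -0.98, 0.0], [-1.75, 1.92, -1.31]]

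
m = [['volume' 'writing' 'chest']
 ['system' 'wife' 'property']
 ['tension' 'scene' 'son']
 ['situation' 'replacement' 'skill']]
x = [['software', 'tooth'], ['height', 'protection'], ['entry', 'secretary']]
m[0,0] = 'volume'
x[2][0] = 'entry'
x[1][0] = 'height'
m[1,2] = 'property'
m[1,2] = 'property'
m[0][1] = 'writing'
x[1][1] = 'protection'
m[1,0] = 'system'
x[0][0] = 'software'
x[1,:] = ['height', 'protection']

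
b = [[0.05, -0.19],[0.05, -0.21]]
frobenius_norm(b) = 0.29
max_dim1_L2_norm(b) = 0.22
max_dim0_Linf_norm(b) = 0.21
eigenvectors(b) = [[0.97, 0.66], [0.23, 0.75]]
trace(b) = -0.16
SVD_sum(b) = [[0.05,-0.19], [0.05,-0.21]] + [[0.0,  0.00], [-0.0,  -0.0]]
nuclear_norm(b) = 0.30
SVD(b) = [[-0.67, -0.74], [-0.74, 0.67]] @ diag([0.29187028162089357, 0.0034261795837744404]) @ [[-0.24, 0.97], [-0.97, -0.24]]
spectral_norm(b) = 0.29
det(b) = -0.00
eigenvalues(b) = [0.01, -0.17]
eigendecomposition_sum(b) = [[0.01, -0.01], [0.00, -0.0]] + [[0.04, -0.18], [0.05, -0.21]]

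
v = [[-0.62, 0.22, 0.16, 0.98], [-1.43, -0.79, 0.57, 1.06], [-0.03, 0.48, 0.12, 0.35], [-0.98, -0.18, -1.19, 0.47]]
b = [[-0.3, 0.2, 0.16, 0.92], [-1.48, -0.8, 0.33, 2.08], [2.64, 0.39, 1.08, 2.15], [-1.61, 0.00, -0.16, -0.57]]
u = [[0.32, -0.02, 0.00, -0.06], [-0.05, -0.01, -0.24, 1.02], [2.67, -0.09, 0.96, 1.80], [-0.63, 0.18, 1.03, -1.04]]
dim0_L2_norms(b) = [3.44, 0.91, 1.15, 3.18]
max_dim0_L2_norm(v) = 1.84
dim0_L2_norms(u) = [2.76, 0.2, 1.43, 2.32]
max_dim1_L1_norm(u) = 5.52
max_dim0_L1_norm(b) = 6.03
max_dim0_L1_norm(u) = 3.92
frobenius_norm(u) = 3.88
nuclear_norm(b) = 7.55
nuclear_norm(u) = 5.69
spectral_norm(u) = 3.51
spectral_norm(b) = 3.95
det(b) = -1.28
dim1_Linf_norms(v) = [0.98, 1.43, 0.48, 1.19]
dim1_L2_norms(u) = [0.33, 1.05, 3.36, 1.6]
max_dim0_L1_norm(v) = 3.06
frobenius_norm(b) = 4.91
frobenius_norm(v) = 2.92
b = u + v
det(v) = -0.25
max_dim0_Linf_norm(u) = 2.67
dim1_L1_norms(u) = [0.4, 1.32, 5.52, 2.88]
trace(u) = 0.23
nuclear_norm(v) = 4.77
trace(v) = -0.82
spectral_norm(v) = 2.42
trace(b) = -0.59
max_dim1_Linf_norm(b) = 2.64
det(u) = -0.04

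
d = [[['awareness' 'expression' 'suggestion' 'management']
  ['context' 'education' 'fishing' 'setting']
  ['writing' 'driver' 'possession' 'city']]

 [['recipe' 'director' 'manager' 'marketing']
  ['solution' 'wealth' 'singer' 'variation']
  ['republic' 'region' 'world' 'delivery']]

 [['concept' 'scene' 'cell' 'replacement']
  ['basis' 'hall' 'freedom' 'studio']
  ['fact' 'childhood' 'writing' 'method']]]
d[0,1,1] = 'education'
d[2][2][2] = 'writing'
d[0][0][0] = 'awareness'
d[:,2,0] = ['writing', 'republic', 'fact']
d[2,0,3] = 'replacement'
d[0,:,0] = ['awareness', 'context', 'writing']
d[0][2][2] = 'possession'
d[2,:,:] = [['concept', 'scene', 'cell', 'replacement'], ['basis', 'hall', 'freedom', 'studio'], ['fact', 'childhood', 'writing', 'method']]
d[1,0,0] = 'recipe'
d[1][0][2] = 'manager'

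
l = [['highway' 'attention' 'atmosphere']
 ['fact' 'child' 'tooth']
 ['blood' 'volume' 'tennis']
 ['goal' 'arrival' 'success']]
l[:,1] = ['attention', 'child', 'volume', 'arrival']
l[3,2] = 'success'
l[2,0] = 'blood'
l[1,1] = 'child'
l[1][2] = 'tooth'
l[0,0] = 'highway'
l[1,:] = ['fact', 'child', 'tooth']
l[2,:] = ['blood', 'volume', 'tennis']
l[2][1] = 'volume'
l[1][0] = 'fact'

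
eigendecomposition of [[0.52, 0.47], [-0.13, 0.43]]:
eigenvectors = [[0.89+0.00j,(0.89-0j)], [-0.08+0.46j,-0.08-0.46j]]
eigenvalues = [(0.48+0.24j), (0.48-0.24j)]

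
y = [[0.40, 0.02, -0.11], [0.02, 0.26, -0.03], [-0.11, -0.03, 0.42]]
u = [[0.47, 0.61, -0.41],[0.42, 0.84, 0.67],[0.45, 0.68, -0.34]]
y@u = [[0.15, 0.19, -0.11], [0.11, 0.21, 0.18], [0.12, 0.19, -0.12]]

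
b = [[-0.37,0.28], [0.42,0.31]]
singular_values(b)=[0.56, 0.41]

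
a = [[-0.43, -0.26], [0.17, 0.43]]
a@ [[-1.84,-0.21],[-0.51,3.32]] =[[0.92, -0.77], [-0.53, 1.39]]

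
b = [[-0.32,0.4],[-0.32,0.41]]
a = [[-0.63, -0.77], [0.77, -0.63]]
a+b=[[-0.95, -0.37], [0.45, -0.22]]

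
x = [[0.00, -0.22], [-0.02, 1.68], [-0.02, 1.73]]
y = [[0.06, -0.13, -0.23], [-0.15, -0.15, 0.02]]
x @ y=[[0.03, 0.03, -0.00], [-0.25, -0.25, 0.04], [-0.26, -0.26, 0.04]]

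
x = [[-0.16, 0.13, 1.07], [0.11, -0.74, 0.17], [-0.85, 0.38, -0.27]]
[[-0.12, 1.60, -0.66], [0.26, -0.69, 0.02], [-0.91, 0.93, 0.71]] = x @ [[0.97, -1.01, -0.74], [-0.19, 1.06, -0.29], [0.06, 1.22, -0.69]]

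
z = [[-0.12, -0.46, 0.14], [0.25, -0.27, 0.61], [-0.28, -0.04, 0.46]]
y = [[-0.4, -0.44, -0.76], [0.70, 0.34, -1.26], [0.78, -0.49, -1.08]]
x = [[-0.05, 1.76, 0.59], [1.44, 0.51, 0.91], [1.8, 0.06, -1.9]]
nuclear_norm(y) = 3.43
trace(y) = -1.14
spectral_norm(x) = 2.69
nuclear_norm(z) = 1.64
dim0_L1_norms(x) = [3.29, 2.33, 3.4]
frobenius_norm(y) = 2.27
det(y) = 0.96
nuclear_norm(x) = 6.10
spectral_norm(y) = 2.02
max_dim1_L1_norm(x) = 3.76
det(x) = 7.26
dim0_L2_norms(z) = [0.39, 0.53, 0.78]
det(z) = 0.13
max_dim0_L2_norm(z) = 0.78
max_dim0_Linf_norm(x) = 1.9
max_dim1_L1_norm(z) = 1.13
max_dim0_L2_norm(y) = 1.83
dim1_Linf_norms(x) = [1.76, 1.44, 1.9]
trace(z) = 0.07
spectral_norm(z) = 0.86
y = z @ x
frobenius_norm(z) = 1.02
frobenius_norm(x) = 3.67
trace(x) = -1.44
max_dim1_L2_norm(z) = 0.71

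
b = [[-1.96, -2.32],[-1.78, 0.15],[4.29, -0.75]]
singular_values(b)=[5.05, 2.43]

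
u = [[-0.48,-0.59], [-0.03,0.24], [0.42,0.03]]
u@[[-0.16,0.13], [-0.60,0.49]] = [[0.43, -0.35], [-0.14, 0.11], [-0.09, 0.07]]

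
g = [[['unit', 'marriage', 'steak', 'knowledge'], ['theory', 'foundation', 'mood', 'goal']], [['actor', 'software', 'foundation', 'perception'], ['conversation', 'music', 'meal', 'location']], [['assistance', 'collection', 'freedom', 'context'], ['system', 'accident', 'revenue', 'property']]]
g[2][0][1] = 'collection'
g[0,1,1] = 'foundation'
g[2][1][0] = 'system'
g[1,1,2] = 'meal'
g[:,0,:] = [['unit', 'marriage', 'steak', 'knowledge'], ['actor', 'software', 'foundation', 'perception'], ['assistance', 'collection', 'freedom', 'context']]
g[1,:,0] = ['actor', 'conversation']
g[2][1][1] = 'accident'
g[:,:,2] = [['steak', 'mood'], ['foundation', 'meal'], ['freedom', 'revenue']]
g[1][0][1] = 'software'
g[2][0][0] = 'assistance'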